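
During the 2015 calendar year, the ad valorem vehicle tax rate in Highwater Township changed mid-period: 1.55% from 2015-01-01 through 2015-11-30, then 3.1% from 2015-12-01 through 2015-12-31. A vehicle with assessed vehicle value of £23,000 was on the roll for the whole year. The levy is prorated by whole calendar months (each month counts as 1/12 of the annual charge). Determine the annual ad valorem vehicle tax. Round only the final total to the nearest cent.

£386.21

2015-01-01 to 2015-11-30: 11 months at 1.55% → £23,000 × 1.55% × 11/12 = £326.7917
2015-12-01 to 2015-12-31: 1 month at 3.1% → £23,000 × 3.1% × 1/12 = £59.4167
Total = £386.2083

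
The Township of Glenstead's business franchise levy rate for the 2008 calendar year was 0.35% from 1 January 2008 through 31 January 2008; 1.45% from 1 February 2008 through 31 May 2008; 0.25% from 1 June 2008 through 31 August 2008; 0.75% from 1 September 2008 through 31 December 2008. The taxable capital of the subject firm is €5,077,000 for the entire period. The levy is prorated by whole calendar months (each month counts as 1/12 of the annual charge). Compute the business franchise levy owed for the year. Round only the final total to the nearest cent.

€41,885.25

1 January – 31 January 2008: 1 month at 0.35% → €5,077,000 × 0.35% × 1/12 = €1,480.7917
1 February – 31 May 2008: 4 months at 1.45% → €5,077,000 × 1.45% × 4/12 = €24,538.8333
1 June – 31 August 2008: 3 months at 0.25% → €5,077,000 × 0.25% × 3/12 = €3,173.1250
1 September – 31 December 2008: 4 months at 0.75% → €5,077,000 × 0.75% × 4/12 = €12,692.5000
Total = €41,885.2500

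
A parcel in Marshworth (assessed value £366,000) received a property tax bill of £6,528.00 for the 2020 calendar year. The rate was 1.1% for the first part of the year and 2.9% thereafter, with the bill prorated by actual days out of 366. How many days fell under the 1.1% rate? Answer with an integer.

227 days

Let d = days at the first rate; then 366 − d days at the second rate.
£366,000 × [1.1%·d + 2.9%·(366−d)] / 366 = £6,528.00
Solving gives d = 227, so the new rate took effect on 15 Aug 2020.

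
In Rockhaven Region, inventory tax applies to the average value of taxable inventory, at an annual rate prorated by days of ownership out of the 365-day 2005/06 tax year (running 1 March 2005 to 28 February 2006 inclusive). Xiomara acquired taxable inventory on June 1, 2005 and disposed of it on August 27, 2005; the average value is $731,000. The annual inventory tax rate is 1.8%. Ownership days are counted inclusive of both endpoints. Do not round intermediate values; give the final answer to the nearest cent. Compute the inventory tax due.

Days held (June 1 – August 27, 2005): 88 out of 365
Tax = $731,000 × 1.8% × 88/365 = $3,172.3397

$3,172.34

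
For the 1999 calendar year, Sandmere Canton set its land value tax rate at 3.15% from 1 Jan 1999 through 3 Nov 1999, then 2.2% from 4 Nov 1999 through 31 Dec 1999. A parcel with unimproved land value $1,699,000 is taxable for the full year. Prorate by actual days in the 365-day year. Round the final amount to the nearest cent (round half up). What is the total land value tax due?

1 Jan – 3 Nov 1999: 307 days at 3.15% → $1,699,000 × 3.15% × 307/365 = $45,014.1904
4 Nov – 31 Dec 1999: 58 days at 2.2% → $1,699,000 × 2.2% × 58/365 = $5,939.5178
Total = $50,953.7082

$50,953.71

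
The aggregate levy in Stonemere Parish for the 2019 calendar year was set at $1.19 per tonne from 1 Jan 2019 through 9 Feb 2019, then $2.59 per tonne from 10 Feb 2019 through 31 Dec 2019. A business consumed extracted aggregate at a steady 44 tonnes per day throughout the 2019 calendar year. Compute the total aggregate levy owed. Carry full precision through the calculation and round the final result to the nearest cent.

$39,131.40

1 Jan – 9 Feb 2019: 40 days × 44 tonnes/day = 1,760 tonnes at $1.19/tonne → $2,094.40
10 Feb – 31 Dec 2019: 325 days × 44 tonnes/day = 14,300 tonnes at $2.59/tonne → $37,037.00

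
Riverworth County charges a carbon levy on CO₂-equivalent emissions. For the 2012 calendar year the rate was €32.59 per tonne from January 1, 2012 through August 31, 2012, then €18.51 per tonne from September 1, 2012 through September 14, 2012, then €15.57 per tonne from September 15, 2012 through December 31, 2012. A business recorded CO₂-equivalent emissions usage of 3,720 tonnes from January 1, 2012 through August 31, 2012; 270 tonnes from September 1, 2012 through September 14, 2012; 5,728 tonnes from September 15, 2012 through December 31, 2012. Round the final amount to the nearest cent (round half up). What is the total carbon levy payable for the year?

€215417.46

January 1 – August 31, 2012: 3,720 tonnes at €32.59/tonne → €121234.80
September 1 – September 14, 2012: 270 tonnes at €18.51/tonne → €4997.70
September 15 – December 31, 2012: 5,728 tonnes at €15.57/tonne → €89184.96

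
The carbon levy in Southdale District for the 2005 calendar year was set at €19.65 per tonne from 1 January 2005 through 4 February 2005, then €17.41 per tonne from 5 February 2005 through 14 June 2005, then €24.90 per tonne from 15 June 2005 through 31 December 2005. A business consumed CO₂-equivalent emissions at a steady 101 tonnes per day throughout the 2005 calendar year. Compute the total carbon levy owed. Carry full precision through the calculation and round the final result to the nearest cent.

€801,036.05

1 January – 4 February 2005: 35 days × 101 tonnes/day = 3,535 tonnes at €19.65/tonne → €69,462.75
5 February – 14 June 2005: 130 days × 101 tonnes/day = 13,130 tonnes at €17.41/tonne → €228,593.30
15 June – 31 December 2005: 200 days × 101 tonnes/day = 20,200 tonnes at €24.90/tonne → €502,980.00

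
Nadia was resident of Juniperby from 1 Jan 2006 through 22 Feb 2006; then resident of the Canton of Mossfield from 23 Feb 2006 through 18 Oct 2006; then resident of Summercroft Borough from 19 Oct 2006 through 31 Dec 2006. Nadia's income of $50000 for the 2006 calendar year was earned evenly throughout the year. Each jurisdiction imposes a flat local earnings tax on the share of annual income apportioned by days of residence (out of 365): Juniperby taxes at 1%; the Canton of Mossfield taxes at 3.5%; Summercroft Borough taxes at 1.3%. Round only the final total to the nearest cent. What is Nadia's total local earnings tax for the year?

Juniperby, 1 Jan – 22 Feb 2006: 53 days → $50000 × 1% × 53/365 = $72.6027
The Canton of Mossfield, 23 Feb – 18 Oct 2006: 238 days → $50000 × 3.5% × 238/365 = $1141.0959
Summercroft Borough, 19 Oct – 31 Dec 2006: 74 days → $50000 × 1.3% × 74/365 = $131.7808
Total = $1345.4795

$1345.48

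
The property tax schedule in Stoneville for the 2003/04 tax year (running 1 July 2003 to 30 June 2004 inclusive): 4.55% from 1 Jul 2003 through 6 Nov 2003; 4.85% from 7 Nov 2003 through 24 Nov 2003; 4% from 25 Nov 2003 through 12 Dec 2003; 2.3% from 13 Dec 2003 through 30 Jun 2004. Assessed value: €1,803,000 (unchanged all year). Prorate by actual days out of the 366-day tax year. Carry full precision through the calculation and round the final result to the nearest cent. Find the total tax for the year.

1 Jul – 6 Nov 2003: 129 days at 4.55% → €1,803,000 × 4.55% × 129/366 = €28,914.5041
7 Nov – 24 Nov 2003: 18 days at 4.85% → €1,803,000 × 4.85% × 18/366 = €4,300.5984
25 Nov – 12 Dec 2003: 18 days at 4% → €1,803,000 × 4% × 18/366 = €3,546.8852
13 Dec 2003 – 30 Jun 2004: 201 days at 2.3% → €1,803,000 × 2.3% × 201/366 = €22,773.9590
Total = €59,535.9467

€59,535.95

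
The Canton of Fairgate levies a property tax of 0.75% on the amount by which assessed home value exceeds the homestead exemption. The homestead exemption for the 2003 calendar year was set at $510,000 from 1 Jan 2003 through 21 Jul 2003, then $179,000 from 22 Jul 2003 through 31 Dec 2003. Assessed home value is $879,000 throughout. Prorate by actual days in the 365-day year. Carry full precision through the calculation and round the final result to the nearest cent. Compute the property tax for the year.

1 Jan – 21 Jul 2003: 202 days, exemption $510,000 → ($879,000 − $510,000) × 0.75% × 202/365 = $1,531.6027
22 Jul – 31 Dec 2003: 163 days, exemption $179,000 → ($879,000 − $179,000) × 0.75% × 163/365 = $2,344.5205
Total = $3,876.1233

$3,876.12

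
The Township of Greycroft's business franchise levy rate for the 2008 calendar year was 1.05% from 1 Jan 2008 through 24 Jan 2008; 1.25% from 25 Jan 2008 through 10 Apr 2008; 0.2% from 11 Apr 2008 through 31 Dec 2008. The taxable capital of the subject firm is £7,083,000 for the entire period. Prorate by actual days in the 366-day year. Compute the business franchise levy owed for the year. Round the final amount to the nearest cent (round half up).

1 Jan – 24 Jan 2008: 24 days at 1.05% → £7,083,000 × 1.05% × 24/366 = £4,876.8197
25 Jan – 10 Apr 2008: 77 days at 1.25% → £7,083,000 × 1.25% × 77/366 = £18,626.7418
11 Apr – 31 Dec 2008: 265 days at 0.2% → £7,083,000 × 0.2% × 265/366 = £10,256.8033
Total = £33,760.3648

£33,760.36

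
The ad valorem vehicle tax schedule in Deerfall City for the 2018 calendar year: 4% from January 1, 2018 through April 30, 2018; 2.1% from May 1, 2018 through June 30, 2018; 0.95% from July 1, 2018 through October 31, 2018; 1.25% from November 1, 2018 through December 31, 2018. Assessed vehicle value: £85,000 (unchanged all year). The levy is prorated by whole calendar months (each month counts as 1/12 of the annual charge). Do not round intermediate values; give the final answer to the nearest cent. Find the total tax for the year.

January 1 – April 30, 2018: 4 months at 4% → £85,000 × 4% × 4/12 = £1,133.3333
May 1 – June 30, 2018: 2 months at 2.1% → £85,000 × 2.1% × 2/12 = £297.5000
July 1 – October 31, 2018: 4 months at 0.95% → £85,000 × 0.95% × 4/12 = £269.1667
November 1 – December 31, 2018: 2 months at 1.25% → £85,000 × 1.25% × 2/12 = £177.0833
Total = £1,877.0833

£1,877.08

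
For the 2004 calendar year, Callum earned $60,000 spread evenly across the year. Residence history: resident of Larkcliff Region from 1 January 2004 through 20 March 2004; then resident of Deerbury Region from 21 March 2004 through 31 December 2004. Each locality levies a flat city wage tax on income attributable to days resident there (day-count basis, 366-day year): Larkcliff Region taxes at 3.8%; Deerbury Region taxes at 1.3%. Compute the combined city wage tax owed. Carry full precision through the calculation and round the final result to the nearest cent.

Larkcliff Region, 1 January – 20 March 2004: 80 days → $60,000 × 3.8% × 80/366 = $498.3607
Deerbury Region, 21 March – 31 December 2004: 286 days → $60,000 × 1.3% × 286/366 = $609.5082
Total = $1,107.8689

$1,107.87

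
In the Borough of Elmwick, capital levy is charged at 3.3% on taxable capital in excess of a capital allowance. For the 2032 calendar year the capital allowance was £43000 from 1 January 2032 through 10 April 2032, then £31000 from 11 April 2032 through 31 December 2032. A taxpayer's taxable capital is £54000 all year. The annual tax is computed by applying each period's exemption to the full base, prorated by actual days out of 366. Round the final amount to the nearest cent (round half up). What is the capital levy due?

1 January – 10 April 2032: 101 days, exemption £43000 → (£54000 − £43000) × 3.3% × 101/366 = £100.1721
11 April – 31 December 2032: 265 days, exemption £31000 → (£54000 − £31000) × 3.3% × 265/366 = £549.5492
Total = £649.7213

£649.72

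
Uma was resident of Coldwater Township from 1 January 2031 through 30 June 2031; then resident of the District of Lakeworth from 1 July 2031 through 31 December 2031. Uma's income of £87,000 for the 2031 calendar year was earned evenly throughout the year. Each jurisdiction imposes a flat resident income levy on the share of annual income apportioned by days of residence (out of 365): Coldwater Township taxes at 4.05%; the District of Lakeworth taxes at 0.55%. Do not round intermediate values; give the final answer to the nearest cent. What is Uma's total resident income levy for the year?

£1,988.49

Coldwater Township, 1 January – 30 June 2031: 181 days → £87,000 × 4.05% × 181/365 = £1,747.2699
The District of Lakeworth, 1 July – 31 December 2031: 184 days → £87,000 × 0.55% × 184/365 = £241.2164
Total = £1,988.4863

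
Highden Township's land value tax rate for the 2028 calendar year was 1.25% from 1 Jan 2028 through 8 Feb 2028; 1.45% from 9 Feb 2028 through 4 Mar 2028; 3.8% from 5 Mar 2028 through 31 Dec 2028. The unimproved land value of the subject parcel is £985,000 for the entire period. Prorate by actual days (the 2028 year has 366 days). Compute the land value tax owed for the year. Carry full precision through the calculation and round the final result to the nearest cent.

£33,172.43

1 Jan – 8 Feb 2028: 39 days at 1.25% → £985,000 × 1.25% × 39/366 = £1,311.9877
9 Feb – 4 Mar 2028: 25 days at 1.45% → £985,000 × 1.45% × 25/366 = £975.5806
5 Mar – 31 Dec 2028: 302 days at 3.8% → £985,000 × 3.8% × 302/366 = £30,884.8634
Total = £33,172.4317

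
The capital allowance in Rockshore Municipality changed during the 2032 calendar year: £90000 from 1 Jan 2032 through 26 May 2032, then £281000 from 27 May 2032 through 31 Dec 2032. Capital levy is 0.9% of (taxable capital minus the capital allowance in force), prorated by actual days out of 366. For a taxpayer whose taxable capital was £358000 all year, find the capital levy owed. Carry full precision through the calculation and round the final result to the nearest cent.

£1383.42

1 Jan – 26 May 2032: 147 days, exemption £90000 → (£358000 − £90000) × 0.9% × 147/366 = £968.7541
27 May – 31 Dec 2032: 219 days, exemption £281000 → (£358000 − £281000) × 0.9% × 219/366 = £414.6639
Total = £1383.4180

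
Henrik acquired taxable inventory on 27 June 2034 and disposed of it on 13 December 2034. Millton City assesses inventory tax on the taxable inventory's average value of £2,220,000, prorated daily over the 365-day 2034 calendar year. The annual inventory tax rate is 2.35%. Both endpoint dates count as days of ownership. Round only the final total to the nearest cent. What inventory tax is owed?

Days held (27 June – 13 December 2034): 170 out of 365
Tax = £2,220,000 × 2.35% × 170/365 = £24,298.3562

£24,298.36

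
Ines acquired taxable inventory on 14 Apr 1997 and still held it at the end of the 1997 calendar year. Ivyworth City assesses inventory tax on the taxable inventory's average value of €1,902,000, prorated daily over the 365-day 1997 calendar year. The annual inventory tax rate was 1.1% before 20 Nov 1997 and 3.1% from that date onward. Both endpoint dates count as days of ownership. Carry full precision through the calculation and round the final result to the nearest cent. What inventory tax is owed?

€19,395.19

14 Apr – 19 Nov 1997: 220 days at 1.1% → €1,902,000 × 1.1% × 220/365 = €12,610.5205
20 Nov – 31 Dec 1997: 42 days at 3.1% → €1,902,000 × 3.1% × 42/365 = €6,784.6685
Total = €19,395.1890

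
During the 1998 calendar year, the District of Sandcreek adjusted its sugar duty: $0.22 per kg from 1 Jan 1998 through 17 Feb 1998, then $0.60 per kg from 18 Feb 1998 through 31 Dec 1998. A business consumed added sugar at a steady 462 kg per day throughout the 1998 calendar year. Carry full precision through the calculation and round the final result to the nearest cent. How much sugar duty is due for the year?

1 Jan – 17 Feb 1998: 48 days × 462 kg/day = 22,176 kg at $0.22/kg → $4,878.72
18 Feb – 31 Dec 1998: 317 days × 462 kg/day = 146,454 kg at $0.60/kg → $87,872.40

$92,751.12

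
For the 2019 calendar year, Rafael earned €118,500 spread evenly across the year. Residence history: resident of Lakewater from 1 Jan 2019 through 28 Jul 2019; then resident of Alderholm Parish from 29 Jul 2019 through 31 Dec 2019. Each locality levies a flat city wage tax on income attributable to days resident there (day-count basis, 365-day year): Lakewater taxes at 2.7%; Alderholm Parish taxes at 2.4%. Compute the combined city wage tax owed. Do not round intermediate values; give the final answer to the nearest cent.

Lakewater, 1 Jan – 28 Jul 2019: 209 days → €118,500 × 2.7% × 209/365 = €1,832.0425
Alderholm Parish, 29 Jul – 31 Dec 2019: 156 days → €118,500 × 2.4% × 156/365 = €1,215.5178
Total = €3,047.5603

€3,047.56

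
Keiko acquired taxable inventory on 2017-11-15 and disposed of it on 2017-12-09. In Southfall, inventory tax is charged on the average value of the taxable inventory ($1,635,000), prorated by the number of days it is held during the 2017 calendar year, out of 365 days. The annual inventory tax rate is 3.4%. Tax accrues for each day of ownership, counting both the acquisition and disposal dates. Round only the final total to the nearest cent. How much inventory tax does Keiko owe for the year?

Days held (2017-11-15 to 2017-12-09): 25 out of 365
Tax = $1,635,000 × 3.4% × 25/365 = $3,807.5342

$3,807.53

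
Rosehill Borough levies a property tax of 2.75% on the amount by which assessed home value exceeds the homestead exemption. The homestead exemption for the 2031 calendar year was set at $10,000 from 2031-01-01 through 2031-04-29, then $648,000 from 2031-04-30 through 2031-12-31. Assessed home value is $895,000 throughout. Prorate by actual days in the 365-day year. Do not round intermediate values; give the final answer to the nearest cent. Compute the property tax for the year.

$12,512.65

2031-01-01 to 2031-04-29: 119 days, exemption $10,000 → ($895,000 − $10,000) × 2.75% × 119/365 = $7,934.6918
2031-04-30 to 2031-12-31: 246 days, exemption $648,000 → ($895,000 − $648,000) × 2.75% × 246/365 = $4,577.9589
Total = $12,512.6507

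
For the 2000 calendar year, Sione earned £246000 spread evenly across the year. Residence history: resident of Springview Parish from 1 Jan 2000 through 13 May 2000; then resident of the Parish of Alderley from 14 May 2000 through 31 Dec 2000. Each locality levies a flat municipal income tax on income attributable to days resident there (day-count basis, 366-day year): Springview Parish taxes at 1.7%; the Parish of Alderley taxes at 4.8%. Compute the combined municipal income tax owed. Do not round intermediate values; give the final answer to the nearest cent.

Springview Parish, 1 Jan – 13 May 2000: 134 days → £246000 × 1.7% × 134/366 = £1531.1148
The Parish of Alderley, 14 May – 31 Dec 2000: 232 days → £246000 × 4.8% × 232/366 = £7484.8525
Total = £9015.9672

£9015.97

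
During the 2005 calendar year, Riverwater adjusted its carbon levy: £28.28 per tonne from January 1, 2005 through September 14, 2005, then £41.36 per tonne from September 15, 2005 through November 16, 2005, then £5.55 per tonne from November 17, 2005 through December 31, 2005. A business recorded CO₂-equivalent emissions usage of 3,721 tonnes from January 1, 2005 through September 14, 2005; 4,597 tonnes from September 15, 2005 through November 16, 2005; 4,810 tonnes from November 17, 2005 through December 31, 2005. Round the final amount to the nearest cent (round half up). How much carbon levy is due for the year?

£322,057.30

January 1 – September 14, 2005: 3,721 tonnes at £28.28/tonne → £105,229.88
September 15 – November 16, 2005: 4,597 tonnes at £41.36/tonne → £190,131.92
November 17 – December 31, 2005: 4,810 tonnes at £5.55/tonne → £26,695.50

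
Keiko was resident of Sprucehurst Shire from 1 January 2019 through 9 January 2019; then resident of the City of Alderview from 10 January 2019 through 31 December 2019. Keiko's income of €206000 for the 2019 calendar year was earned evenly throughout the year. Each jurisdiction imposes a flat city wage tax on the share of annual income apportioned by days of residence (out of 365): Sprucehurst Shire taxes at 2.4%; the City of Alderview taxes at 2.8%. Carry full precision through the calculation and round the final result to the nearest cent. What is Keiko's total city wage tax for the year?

Sprucehurst Shire, 1 January – 9 January 2019: 9 days → €206000 × 2.4% × 9/365 = €121.9068
The City of Alderview, 10 January – 31 December 2019: 356 days → €206000 × 2.8% × 356/365 = €5625.7753
Total = €5747.6822

€5747.68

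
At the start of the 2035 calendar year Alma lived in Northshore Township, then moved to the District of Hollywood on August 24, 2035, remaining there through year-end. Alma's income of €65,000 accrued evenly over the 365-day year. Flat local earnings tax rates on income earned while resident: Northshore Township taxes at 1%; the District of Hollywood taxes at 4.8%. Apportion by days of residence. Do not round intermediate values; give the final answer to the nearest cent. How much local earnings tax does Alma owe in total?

€1,529.73

Northshore Township, January 1 – August 23, 2035: 235 days → €65,000 × 1% × 235/365 = €418.4932
The District of Hollywood, August 24 – December 31, 2035: 130 days → €65,000 × 4.8% × 130/365 = €1,111.2329
Total = €1,529.7260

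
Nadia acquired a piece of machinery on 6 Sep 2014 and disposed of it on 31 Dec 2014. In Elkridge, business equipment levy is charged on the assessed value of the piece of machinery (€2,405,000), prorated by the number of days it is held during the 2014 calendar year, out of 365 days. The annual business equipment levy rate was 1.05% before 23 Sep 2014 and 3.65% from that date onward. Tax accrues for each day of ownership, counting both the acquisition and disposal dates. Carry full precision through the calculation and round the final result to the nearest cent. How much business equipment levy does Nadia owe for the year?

6 Sep – 22 Sep 2014: 17 days at 1.05% → €2,405,000 × 1.05% × 17/365 = €1,176.1438
23 Sep – 31 Dec 2014: 100 days at 3.65% → €2,405,000 × 3.65% × 100/365 = €24,050.0000
Total = €25,226.1438

€25,226.14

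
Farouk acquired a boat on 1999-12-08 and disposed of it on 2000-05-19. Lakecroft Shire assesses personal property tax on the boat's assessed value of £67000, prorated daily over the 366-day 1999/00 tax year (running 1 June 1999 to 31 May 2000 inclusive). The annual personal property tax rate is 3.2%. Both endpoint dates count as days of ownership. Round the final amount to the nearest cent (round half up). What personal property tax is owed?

Days held (1999-12-08 to 2000-05-19): 164 out of 366
Tax = £67000 × 3.2% × 164/366 = £960.6995

£960.70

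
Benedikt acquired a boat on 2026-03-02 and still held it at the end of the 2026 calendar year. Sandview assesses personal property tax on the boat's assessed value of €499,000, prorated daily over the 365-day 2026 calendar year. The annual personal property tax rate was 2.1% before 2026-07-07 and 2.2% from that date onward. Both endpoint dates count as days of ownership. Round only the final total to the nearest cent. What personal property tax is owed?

2026-03-02 to 2026-07-06: 127 days at 2.1% → €499,000 × 2.1% × 127/365 = €3,646.1178
2026-07-07 to 2026-12-31: 178 days at 2.2% → €499,000 × 2.2% × 178/365 = €5,353.6548
Total = €8,999.7726

€8,999.77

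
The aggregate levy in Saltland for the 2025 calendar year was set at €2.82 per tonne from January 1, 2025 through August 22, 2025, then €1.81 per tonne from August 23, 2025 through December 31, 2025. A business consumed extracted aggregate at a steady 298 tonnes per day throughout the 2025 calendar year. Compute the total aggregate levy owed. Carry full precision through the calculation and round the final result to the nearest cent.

January 1 – August 22, 2025: 234 days × 298 tonnes/day = 69,732 tonnes at €2.82/tonne → €196,644.24
August 23 – December 31, 2025: 131 days × 298 tonnes/day = 39,038 tonnes at €1.81/tonne → €70,658.78

€267,303.02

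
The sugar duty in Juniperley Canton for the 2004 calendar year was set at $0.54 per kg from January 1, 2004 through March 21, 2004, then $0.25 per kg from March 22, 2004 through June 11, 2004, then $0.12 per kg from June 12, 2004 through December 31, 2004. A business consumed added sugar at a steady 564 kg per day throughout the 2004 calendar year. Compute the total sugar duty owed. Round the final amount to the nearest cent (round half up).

January 1 – March 21, 2004: 81 days × 564 kg/day = 45,684 kg at $0.54/kg → $24,669.36
March 22 – June 11, 2004: 82 days × 564 kg/day = 46,248 kg at $0.25/kg → $11,562.00
June 12 – December 31, 2004: 203 days × 564 kg/day = 114,492 kg at $0.12/kg → $13,739.04

$49,970.40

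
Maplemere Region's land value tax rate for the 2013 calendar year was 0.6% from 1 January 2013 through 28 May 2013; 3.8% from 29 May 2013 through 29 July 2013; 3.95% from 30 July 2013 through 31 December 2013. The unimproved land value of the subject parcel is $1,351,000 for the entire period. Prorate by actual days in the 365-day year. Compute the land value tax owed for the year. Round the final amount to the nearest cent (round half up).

$34,668.88

1 January – 28 May 2013: 148 days at 0.6% → $1,351,000 × 0.6% × 148/365 = $3,286.8164
29 May – 29 July 2013: 62 days at 3.8% → $1,351,000 × 3.8% × 62/365 = $8,720.4274
30 July – 31 December 2013: 155 days at 3.95% → $1,351,000 × 3.95% × 155/365 = $22,661.6370
Total = $34,668.8808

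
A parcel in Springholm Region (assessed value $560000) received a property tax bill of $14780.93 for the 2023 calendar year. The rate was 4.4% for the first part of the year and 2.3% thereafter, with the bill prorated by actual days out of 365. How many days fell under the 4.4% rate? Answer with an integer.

59 days

Let d = days at the first rate; then 365 − d days at the second rate.
$560000 × [4.4%·d + 2.3%·(365−d)] / 365 = $14780.93
Solving gives d = 59, so the new rate took effect on 1 March 2023.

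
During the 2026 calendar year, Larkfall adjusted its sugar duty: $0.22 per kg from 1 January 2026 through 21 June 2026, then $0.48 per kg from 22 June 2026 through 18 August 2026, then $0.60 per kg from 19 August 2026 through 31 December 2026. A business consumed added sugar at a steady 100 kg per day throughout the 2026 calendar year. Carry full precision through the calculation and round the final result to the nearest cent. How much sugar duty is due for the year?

1 January – 21 June 2026: 172 days × 100 kg/day = 17,200 kg at $0.22/kg → $3,784.00
22 June – 18 August 2026: 58 days × 100 kg/day = 5,800 kg at $0.48/kg → $2,784.00
19 August – 31 December 2026: 135 days × 100 kg/day = 13,500 kg at $0.60/kg → $8,100.00

$14,668.00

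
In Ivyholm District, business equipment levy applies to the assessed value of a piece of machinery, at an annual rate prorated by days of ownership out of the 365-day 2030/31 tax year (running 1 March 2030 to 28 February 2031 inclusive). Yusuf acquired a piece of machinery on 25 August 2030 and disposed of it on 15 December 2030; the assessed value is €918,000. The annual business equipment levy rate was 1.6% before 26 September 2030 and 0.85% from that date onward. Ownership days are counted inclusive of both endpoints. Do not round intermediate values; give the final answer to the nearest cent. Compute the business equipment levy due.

25 August – 25 September 2030: 32 days at 1.6% → €918,000 × 1.6% × 32/365 = €1,287.7151
26 September – 15 December 2030: 81 days at 0.85% → €918,000 × 0.85% × 81/365 = €1,731.6247
Total = €3,019.3397

€3,019.34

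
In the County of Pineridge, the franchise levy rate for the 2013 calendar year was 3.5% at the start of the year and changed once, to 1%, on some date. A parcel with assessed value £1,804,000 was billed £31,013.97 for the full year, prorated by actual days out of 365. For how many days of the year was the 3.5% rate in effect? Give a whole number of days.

105 days

Let d = days at the first rate; then 365 − d days at the second rate.
£1,804,000 × [3.5%·d + 1%·(365−d)] / 365 = £31,013.97
Solving gives d = 105, so the new rate took effect on April 16, 2013.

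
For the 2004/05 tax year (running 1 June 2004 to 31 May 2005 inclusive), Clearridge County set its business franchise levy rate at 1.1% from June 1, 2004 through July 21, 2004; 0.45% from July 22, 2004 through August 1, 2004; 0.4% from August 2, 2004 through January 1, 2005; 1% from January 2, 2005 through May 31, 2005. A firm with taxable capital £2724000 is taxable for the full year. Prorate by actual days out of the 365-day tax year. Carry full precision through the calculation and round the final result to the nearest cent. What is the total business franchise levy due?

June 1 – July 21, 2004: 51 days at 1.1% → £2724000 × 1.1% × 51/365 = £4186.7507
July 22 – August 1, 2004: 11 days at 0.45% → £2724000 × 0.45% × 11/365 = £369.4192
August 2, 2004 – January 1, 2005: 153 days at 0.4% → £2724000 × 0.4% × 153/365 = £4567.3644
January 2 – May 31, 2005: 150 days at 1% → £2724000 × 1% × 150/365 = £11194.5205
Total = £20318.0548

£20318.05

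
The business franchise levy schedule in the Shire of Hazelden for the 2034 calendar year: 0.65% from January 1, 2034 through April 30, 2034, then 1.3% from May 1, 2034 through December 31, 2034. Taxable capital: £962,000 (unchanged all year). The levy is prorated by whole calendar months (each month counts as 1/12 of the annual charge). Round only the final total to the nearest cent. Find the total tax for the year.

January 1 – April 30, 2034: 4 months at 0.65% → £962,000 × 0.65% × 4/12 = £2,084.3333
May 1 – December 31, 2034: 8 months at 1.3% → £962,000 × 1.3% × 8/12 = £8,337.3333
Total = £10,421.6667

£10,421.67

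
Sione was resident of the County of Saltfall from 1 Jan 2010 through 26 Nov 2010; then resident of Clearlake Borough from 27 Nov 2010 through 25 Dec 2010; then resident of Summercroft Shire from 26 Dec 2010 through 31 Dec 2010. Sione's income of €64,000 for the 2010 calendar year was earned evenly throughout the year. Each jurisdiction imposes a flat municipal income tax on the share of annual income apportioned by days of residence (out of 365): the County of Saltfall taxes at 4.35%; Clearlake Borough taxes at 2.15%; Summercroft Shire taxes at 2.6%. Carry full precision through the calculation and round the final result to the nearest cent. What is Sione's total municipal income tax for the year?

€2,653.72

The County of Saltfall, 1 Jan – 26 Nov 2010: 330 days → €64,000 × 4.35% × 330/365 = €2,517.0411
Clearlake Borough, 27 Nov – 25 Dec 2010: 29 days → €64,000 × 2.15% × 29/365 = €109.3260
Summercroft Shire, 26 Dec – 31 Dec 2010: 6 days → €64,000 × 2.6% × 6/365 = €27.3534
Total = €2,653.7205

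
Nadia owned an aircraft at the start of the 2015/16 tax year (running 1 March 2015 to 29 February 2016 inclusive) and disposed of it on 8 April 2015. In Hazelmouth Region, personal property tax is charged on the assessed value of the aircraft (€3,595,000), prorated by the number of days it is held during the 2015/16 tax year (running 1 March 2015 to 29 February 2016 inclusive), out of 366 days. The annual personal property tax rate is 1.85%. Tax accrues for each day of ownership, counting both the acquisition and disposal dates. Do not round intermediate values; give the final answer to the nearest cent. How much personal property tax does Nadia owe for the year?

Days held (1 March – 8 April 2015): 39 out of 366
Tax = €3,595,000 × 1.85% × 39/366 = €7,086.8648

€7,086.86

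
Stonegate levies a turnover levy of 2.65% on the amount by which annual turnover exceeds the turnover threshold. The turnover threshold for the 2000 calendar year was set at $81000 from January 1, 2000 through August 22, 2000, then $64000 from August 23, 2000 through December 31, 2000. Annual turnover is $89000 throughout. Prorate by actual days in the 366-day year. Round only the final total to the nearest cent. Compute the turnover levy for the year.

January 1 – August 22, 2000: 235 days, exemption $81000 → ($89000 − $81000) × 2.65% × 235/366 = $136.1202
August 23 – December 31, 2000: 131 days, exemption $64000 → ($89000 − $64000) × 2.65% × 131/366 = $237.1243
Total = $373.2445

$373.24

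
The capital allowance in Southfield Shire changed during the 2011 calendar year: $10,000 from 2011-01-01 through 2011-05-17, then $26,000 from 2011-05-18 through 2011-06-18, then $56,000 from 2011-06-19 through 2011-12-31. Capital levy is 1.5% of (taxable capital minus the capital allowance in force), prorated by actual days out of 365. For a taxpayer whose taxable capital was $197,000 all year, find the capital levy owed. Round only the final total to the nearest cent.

2011-01-01 to 2011-05-17: 137 days, exemption $10,000 → ($197,000 − $10,000) × 1.5% × 137/365 = $1,052.8356
2011-05-18 to 2011-06-18: 32 days, exemption $26,000 → ($197,000 − $26,000) × 1.5% × 32/365 = $224.8767
2011-06-19 to 2011-12-31: 196 days, exemption $56,000 → ($197,000 − $56,000) × 1.5% × 196/365 = $1,135.7260
Total = $2,413.4384

$2,413.44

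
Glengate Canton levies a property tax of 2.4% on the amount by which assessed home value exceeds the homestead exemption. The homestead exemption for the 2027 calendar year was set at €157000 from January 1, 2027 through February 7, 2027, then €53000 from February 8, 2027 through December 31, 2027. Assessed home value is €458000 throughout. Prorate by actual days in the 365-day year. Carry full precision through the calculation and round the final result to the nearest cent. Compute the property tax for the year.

January 1 – February 7, 2027: 38 days, exemption €157000 → (€458000 − €157000) × 2.4% × 38/365 = €752.0877
February 8 – December 31, 2027: 327 days, exemption €53000 → (€458000 − €53000) × 2.4% × 327/365 = €8708.0548
Total = €9460.1425

€9460.14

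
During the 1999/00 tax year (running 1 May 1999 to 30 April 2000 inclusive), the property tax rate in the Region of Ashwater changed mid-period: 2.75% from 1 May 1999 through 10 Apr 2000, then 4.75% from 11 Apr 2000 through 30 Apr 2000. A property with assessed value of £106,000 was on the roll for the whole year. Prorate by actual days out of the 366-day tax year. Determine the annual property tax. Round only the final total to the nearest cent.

£3,030.85

1 May 1999 – 10 Apr 2000: 346 days at 2.75% → £106,000 × 2.75% × 346/366 = £2,755.7104
11 Apr – 30 Apr 2000: 20 days at 4.75% → £106,000 × 4.75% × 20/366 = £275.1366
Total = £3,030.8470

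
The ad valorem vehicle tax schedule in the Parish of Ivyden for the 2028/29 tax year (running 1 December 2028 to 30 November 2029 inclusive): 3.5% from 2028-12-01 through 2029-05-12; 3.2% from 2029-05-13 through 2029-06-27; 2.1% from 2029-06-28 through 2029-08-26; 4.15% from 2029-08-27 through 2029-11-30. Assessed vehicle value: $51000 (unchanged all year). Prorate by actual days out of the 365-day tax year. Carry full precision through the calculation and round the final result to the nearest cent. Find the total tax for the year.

2028-12-01 to 2029-05-12: 163 days at 3.5% → $51000 × 3.5% × 163/365 = $797.1370
2029-05-13 to 2029-06-27: 46 days at 3.2% → $51000 × 3.2% × 46/365 = $205.6767
2029-06-28 to 2029-08-26: 60 days at 2.1% → $51000 × 2.1% × 60/365 = $176.0548
2029-08-27 to 2029-11-30: 96 days at 4.15% → $51000 × 4.15% × 96/365 = $556.6685
Total = $1735.5370

$1735.54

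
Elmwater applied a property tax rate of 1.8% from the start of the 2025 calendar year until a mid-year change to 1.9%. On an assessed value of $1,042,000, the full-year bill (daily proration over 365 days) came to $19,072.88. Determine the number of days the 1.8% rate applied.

254 days

Let d = days at the first rate; then 365 − d days at the second rate.
$1,042,000 × [1.8%·d + 1.9%·(365−d)] / 365 = $19,072.88
Solving gives d = 254, so the new rate took effect on September 12, 2025.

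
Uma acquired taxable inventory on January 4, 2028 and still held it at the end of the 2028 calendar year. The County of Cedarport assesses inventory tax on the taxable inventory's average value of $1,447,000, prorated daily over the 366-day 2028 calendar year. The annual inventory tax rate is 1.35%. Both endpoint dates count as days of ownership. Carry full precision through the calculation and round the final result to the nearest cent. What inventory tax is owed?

Days held (January 4 – December 31, 2028): 363 out of 366
Tax = $1,447,000 × 1.35% × 363/366 = $19,374.3811

$19,374.38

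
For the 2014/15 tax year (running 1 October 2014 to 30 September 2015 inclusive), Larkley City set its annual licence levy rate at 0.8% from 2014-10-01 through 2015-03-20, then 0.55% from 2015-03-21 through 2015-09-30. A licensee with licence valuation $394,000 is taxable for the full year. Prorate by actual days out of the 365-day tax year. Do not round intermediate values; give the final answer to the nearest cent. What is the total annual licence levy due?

2014-10-01 to 2015-03-20: 171 days at 0.8% → $394,000 × 0.8% × 171/365 = $1,476.6904
2015-03-21 to 2015-09-30: 194 days at 0.55% → $394,000 × 0.55% × 194/365 = $1,151.7753
Total = $2,628.4658

$2,628.47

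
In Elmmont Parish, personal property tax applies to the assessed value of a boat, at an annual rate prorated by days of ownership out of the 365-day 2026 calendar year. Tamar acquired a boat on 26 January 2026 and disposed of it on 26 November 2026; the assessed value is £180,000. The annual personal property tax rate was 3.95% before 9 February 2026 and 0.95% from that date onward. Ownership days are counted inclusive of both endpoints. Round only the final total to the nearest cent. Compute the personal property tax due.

£1,636.03

26 January – 8 February 2026: 14 days at 3.95% → £180,000 × 3.95% × 14/365 = £272.7123
9 February – 26 November 2026: 291 days at 0.95% → £180,000 × 0.95% × 291/365 = £1,363.3151
Total = £1,636.0274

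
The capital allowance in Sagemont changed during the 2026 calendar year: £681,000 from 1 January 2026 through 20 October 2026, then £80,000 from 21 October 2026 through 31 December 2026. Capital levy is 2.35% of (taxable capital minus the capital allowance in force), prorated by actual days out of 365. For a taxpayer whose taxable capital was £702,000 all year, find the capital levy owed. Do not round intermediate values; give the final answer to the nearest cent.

£3,279.51

1 January – 20 October 2026: 293 days, exemption £681,000 → (£702,000 − £681,000) × 2.35% × 293/365 = £396.1521
21 October – 31 December 2026: 72 days, exemption £80,000 → (£702,000 − £80,000) × 2.35% × 72/365 = £2,883.3534
Total = £3,279.5055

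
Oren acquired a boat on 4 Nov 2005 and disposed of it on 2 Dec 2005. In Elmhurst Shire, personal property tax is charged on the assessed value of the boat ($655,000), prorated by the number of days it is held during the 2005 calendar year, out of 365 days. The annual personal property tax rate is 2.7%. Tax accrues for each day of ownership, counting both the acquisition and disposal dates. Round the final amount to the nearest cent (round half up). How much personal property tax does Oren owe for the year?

$1,405.11

Days held (4 Nov – 2 Dec 2005): 29 out of 365
Tax = $655,000 × 2.7% × 29/365 = $1,405.1096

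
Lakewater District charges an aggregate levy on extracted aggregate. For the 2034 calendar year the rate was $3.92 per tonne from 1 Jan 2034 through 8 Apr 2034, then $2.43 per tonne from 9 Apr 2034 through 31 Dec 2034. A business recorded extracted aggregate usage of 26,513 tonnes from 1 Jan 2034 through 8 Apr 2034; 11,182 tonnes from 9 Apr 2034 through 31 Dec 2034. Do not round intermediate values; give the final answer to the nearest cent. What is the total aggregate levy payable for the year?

$131,103.22

1 Jan – 8 Apr 2034: 26,513 tonnes at $3.92/tonne → $103,930.96
9 Apr – 31 Dec 2034: 11,182 tonnes at $2.43/tonne → $27,172.26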